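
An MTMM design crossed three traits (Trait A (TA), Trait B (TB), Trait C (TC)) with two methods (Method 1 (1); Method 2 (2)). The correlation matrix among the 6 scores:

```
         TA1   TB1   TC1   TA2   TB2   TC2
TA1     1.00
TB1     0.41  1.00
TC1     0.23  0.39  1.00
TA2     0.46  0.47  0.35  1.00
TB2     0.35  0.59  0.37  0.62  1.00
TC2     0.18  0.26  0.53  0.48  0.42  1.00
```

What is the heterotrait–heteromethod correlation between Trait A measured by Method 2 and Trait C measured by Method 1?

Different traits and methods: r(TA2, TC1) = 0.35.

0.35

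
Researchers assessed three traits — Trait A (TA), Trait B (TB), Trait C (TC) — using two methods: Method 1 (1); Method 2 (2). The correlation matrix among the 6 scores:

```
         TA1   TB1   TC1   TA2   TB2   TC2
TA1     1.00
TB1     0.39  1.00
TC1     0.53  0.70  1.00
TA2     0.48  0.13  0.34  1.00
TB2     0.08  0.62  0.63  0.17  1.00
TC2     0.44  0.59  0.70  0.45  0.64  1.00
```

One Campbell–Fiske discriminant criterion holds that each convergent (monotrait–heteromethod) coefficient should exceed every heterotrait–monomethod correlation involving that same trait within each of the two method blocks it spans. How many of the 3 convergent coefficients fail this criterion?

Each convergent coefficient versus the relevant comparison correlations:
TA (methods 1·2): 0.48 vs {0.39, 0.17, 0.53, 0.45} → fail.
TB (methods 1·2): 0.62 vs {0.39, 0.17, 0.70, 0.64} → fail.
TC (methods 1·2): 0.70 vs {0.53, 0.45, 0.70, 0.64} → fail.
3 of 3 fail.

3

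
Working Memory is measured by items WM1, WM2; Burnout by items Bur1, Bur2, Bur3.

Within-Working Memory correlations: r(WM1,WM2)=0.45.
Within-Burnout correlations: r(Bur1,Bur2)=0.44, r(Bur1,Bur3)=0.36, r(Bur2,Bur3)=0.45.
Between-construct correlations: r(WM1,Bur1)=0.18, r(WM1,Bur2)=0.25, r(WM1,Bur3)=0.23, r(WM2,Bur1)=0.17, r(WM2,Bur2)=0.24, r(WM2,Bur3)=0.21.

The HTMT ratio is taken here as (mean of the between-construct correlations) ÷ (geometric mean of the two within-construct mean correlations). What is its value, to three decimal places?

0.493

Between-construct mean = 1.28/6 = 0.2133.
Mean within-WM = 0.45/1 = 0.4500; mean within-Bur = 1.25/3 = 0.4167.
Geometric mean = √(0.4500 × 0.4167) = 0.4330.
HTMT = 0.2133 / 0.4330 = 0.493.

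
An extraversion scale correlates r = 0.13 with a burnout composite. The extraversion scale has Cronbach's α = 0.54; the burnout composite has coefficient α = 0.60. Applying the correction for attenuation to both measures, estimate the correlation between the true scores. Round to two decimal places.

r_true = r_obs / √(r_xx · r_yy) = 0.13 / √(0.54 × 0.60) = 0.13 / √0.3240 = 0.13 / 0.5692 ≈ 0.23.

0.23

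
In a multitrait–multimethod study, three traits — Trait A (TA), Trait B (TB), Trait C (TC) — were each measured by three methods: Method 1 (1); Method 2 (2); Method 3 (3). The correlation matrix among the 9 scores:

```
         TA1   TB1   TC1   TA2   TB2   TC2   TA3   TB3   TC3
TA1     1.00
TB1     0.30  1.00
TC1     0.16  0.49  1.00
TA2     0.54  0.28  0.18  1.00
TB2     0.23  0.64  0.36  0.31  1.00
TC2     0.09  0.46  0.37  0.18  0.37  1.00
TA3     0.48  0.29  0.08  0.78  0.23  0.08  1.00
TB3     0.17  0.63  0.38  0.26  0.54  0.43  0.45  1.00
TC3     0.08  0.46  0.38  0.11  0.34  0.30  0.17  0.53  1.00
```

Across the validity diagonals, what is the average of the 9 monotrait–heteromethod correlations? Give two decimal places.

0.52

Convergent values: 0.54, 0.48, 0.78, 0.64, 0.63, 0.54, 0.37, 0.38, 0.30; mean = 4.66/9 = 0.52.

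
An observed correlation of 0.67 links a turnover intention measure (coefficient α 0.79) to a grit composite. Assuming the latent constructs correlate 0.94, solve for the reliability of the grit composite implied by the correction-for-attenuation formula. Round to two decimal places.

0.64

r_true = r_obs / √(r_xx · r_yy) ⇒ 0.94 = 0.67 / √(0.79 · r_yy).
√(0.79 · r_yy) = 0.67 / 0.94 = 0.7128; 0.79 · r_yy = 0.5081; r_yy = 0.5081 / 0.79 ≈ 0.64.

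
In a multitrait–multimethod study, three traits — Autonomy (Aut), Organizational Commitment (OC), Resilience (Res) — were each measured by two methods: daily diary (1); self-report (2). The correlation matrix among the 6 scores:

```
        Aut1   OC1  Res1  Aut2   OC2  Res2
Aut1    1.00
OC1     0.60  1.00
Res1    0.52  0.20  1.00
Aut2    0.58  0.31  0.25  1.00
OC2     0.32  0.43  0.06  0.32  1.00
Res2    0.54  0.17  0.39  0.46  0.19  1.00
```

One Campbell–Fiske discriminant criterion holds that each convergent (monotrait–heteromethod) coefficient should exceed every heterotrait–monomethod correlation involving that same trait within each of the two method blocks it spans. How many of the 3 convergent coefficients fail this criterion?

Checking each validity diagonal entry against its comparison values:
Aut (methods 1·2): 0.58 vs {0.60, 0.32, 0.52, 0.46} → fail.
OC (methods 1·2): 0.43 vs {0.60, 0.32, 0.20, 0.19} → fail.
Res (methods 1·2): 0.39 vs {0.52, 0.46, 0.20, 0.19} → fail.
3 of 3 fail.

3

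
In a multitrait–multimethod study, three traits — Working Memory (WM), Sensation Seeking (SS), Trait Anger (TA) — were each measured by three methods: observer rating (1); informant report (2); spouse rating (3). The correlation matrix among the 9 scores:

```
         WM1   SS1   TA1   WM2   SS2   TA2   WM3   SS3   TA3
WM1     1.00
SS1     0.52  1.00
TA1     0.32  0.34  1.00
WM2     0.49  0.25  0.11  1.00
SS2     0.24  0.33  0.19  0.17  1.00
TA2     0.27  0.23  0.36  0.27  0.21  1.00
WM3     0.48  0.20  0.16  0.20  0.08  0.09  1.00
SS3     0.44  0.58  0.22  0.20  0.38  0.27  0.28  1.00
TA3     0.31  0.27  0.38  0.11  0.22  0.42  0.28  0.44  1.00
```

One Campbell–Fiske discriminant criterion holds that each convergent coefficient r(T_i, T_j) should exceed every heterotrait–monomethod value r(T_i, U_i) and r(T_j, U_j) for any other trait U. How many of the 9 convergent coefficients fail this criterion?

7

Each convergent coefficient versus the relevant comparison correlations:
WM (methods 1·2): 0.49 vs {0.52, 0.17, 0.32, 0.27} → fail.
WM (methods 1·3): 0.48 vs {0.52, 0.28, 0.32, 0.28} → fail.
WM (methods 2·3): 0.20 vs {0.17, 0.28, 0.27, 0.28} → fail.
SS (methods 1·2): 0.33 vs {0.52, 0.17, 0.34, 0.21} → fail.
SS (methods 1·3): 0.58 vs {0.52, 0.28, 0.34, 0.44} → pass.
SS (methods 2·3): 0.38 vs {0.17, 0.28, 0.21, 0.44} → fail.
TA (methods 1·2): 0.36 vs {0.32, 0.27, 0.34, 0.21} → pass.
TA (methods 1·3): 0.38 vs {0.32, 0.28, 0.34, 0.44} → fail.
TA (methods 2·3): 0.42 vs {0.27, 0.28, 0.21, 0.44} → fail.
7 of 9 fail.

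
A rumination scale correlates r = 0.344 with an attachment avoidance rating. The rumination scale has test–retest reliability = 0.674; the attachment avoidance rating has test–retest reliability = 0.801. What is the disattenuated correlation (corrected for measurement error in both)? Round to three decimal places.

0.468

r_true = r_obs / √(r_xx · r_yy) = 0.344 / √(0.674 × 0.801) = 0.344 / √0.539874 = 0.344 / 0.7348 ≈ 0.468.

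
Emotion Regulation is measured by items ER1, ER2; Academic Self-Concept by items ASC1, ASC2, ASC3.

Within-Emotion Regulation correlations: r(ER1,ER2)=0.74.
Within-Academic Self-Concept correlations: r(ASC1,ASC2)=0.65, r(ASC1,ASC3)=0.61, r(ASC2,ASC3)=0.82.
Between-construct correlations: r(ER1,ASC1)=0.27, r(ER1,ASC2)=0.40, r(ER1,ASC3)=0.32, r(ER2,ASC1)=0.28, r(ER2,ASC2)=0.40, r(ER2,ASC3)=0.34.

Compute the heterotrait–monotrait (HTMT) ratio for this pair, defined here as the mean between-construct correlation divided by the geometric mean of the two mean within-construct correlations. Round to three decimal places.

Mean between = 2.01/6 = 0.3350.
Mean within-ER = 0.74/1 = 0.7400; mean within-ASC = 2.08/3 = 0.6933.
Geometric mean = √(0.7400 × 0.6933) = 0.7163.
HTMT = 0.3350 / 0.7163 = 0.468.

0.468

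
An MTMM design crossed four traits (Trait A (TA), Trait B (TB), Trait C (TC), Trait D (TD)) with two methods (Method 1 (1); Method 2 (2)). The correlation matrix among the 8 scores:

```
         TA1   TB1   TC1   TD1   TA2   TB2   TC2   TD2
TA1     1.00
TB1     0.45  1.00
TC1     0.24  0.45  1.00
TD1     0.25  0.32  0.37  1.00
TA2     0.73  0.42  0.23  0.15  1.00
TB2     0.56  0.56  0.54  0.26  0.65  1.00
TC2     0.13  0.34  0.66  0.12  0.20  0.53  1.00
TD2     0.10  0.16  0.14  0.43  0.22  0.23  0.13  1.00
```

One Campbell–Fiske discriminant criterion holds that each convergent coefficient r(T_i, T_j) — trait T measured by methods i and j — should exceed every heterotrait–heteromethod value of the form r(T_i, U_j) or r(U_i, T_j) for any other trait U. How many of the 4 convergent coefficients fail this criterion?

Convergent coefficients and their comparison sets:
TA (methods 1·2): 0.73 vs {0.56, 0.42, 0.13, 0.23, 0.10, 0.15} → pass.
TB (methods 1·2): 0.56 vs {0.42, 0.56, 0.34, 0.54, 0.16, 0.26} → fail.
TC (methods 1·2): 0.66 vs {0.23, 0.13, 0.54, 0.34, 0.14, 0.12} → pass.
TD (methods 1·2): 0.43 vs {0.15, 0.10, 0.26, 0.16, 0.12, 0.14} → pass.
1 of 4 fail.

1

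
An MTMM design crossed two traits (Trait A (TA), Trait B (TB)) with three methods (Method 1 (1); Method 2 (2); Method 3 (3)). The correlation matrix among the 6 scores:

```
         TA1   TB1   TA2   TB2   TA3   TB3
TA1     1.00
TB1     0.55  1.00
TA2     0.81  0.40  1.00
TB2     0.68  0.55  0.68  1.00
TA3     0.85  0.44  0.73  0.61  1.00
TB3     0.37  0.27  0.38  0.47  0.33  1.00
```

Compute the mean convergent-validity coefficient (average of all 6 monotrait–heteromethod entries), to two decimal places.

Convergent values: 0.81, 0.85, 0.73, 0.55, 0.27, 0.47; mean = 3.68/6 = 0.61.

0.61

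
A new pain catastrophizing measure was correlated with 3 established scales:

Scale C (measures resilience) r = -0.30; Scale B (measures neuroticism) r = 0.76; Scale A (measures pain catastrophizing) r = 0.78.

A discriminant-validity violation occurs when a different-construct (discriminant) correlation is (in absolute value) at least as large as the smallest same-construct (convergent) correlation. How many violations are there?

0

Convergent (same construct = pain catastrophizing): Scale A.
Smallest convergent = 0.78. Discriminant |r|: 0.30, 0.76; count ≥ 0.78 → 0.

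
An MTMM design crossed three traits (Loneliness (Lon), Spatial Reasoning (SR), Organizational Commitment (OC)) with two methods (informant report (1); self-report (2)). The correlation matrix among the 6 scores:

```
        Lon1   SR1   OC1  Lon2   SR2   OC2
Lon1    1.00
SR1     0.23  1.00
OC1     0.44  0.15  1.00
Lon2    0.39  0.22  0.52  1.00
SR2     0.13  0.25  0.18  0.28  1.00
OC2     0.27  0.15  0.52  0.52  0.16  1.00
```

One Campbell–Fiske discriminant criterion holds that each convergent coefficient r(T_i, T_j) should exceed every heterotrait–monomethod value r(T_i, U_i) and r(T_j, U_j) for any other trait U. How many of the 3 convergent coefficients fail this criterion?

Each convergent coefficient versus the relevant comparison correlations:
Lon (methods 1·2): 0.39 vs {0.23, 0.28, 0.44, 0.52} → fail.
SR (methods 1·2): 0.25 vs {0.23, 0.28, 0.15, 0.16} → fail.
OC (methods 1·2): 0.52 vs {0.44, 0.52, 0.15, 0.16} → fail.
3 of 3 fail.

3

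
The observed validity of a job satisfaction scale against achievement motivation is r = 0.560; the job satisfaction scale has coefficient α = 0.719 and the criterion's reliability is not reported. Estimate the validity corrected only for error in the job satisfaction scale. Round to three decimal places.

Single correction: r_c = r_obs / √r_xx = 0.560 / √0.719 = 0.560 / 0.8479 ≈ 0.660.

0.660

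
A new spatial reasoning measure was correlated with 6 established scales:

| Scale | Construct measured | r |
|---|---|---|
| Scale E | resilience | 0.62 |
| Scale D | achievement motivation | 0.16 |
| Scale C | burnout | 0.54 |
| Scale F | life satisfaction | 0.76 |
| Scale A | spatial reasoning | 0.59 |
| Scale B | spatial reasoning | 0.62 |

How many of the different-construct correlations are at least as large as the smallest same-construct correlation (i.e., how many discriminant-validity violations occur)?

2

Convergent (same construct = spatial reasoning): Scale A, Scale B.
Smallest convergent = 0.59. Discriminant values: 0.62, 0.16, 0.54, 0.76; count ≥ 0.59 → 2.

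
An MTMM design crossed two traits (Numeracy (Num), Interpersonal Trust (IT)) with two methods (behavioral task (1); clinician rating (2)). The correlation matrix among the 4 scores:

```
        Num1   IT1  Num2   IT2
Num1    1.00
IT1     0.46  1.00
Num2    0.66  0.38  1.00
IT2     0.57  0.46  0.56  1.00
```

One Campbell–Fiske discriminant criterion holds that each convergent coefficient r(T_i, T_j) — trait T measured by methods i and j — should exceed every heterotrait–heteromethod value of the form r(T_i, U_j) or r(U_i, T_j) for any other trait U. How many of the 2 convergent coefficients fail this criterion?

Checking each validity diagonal entry against its comparison values:
Num (methods 1·2): 0.66 vs {0.57, 0.38} → pass.
IT (methods 1·2): 0.46 vs {0.38, 0.57} → fail.
1 of 2 fail.

1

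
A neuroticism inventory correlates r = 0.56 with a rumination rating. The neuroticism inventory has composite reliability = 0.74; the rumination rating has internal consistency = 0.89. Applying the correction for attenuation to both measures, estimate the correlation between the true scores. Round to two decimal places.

0.69

r_true = r_obs / √(r_xx · r_yy) = 0.56 / √(0.74 × 0.89) = 0.56 / √0.6586 = 0.56 / 0.8115 ≈ 0.69.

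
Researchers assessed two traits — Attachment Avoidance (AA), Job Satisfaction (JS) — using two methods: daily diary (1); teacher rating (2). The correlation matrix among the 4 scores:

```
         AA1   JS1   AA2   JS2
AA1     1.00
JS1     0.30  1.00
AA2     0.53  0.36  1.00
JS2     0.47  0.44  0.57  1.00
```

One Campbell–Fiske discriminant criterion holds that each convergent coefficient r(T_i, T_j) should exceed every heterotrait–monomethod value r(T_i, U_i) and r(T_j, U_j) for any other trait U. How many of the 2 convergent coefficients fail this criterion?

Convergent coefficients and their comparison sets:
AA (methods 1·2): 0.53 vs {0.30, 0.57} → fail.
JS (methods 1·2): 0.44 vs {0.30, 0.57} → fail.
2 of 2 fail.

2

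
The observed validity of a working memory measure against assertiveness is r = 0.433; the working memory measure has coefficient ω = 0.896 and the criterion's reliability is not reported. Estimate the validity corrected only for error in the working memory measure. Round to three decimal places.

Single correction: r_c = r_obs / √r_xx = 0.433 / √0.896 = 0.433 / 0.9466 ≈ 0.457.

0.457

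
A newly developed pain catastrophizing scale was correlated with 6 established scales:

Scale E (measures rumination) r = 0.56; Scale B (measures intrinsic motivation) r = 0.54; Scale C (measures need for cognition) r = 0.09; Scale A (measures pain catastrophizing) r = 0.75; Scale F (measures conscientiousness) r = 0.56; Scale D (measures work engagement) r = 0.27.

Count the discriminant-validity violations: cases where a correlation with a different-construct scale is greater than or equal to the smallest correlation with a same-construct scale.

Convergent (same construct = pain catastrophizing): Scale A.
Smallest convergent = 0.75. Discriminant values: 0.56, 0.54, 0.09, 0.56, 0.27; count ≥ 0.75 → 0.

0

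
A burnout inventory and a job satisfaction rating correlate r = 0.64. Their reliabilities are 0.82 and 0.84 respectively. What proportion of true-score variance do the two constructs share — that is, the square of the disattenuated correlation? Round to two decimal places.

Disattenuated r = 0.64 / √(0.82 × 0.84) = 0.64 / 0.8299 = 0.7712.
Shared true-score variance = 0.7712² = 0.5947 ≈ 0.59.

0.59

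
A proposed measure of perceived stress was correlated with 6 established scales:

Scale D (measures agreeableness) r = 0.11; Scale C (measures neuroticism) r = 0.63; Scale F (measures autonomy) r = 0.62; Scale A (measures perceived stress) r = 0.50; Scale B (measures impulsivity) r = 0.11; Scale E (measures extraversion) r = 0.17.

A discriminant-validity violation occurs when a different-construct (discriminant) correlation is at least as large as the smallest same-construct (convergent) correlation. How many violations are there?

Convergent (same construct = perceived stress): Scale A.
Smallest convergent = 0.50. Discriminant values: 0.11, 0.63, 0.62, 0.11, 0.17; count ≥ 0.50 → 2.

2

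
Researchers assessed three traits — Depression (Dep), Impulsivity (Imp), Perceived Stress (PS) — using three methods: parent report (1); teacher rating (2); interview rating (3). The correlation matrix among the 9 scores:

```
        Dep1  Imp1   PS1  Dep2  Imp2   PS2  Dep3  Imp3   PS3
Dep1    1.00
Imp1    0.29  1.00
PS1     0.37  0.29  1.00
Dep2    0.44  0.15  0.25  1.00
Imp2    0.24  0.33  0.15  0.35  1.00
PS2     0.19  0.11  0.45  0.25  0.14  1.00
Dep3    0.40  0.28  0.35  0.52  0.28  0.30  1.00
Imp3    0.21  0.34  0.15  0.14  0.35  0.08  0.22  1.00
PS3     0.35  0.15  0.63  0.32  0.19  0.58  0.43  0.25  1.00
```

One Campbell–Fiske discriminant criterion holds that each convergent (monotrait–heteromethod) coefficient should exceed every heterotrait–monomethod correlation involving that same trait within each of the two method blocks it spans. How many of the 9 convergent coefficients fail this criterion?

3

Each convergent coefficient versus the relevant comparison correlations:
Dep (methods 1·2): 0.44 vs {0.29, 0.35, 0.37, 0.25} → pass.
Dep (methods 1·3): 0.40 vs {0.29, 0.22, 0.37, 0.43} → fail.
Dep (methods 2·3): 0.52 vs {0.35, 0.22, 0.25, 0.43} → pass.
Imp (methods 1·2): 0.33 vs {0.29, 0.35, 0.29, 0.14} → fail.
Imp (methods 1·3): 0.34 vs {0.29, 0.22, 0.29, 0.25} → pass.
Imp (methods 2·3): 0.35 vs {0.35, 0.22, 0.14, 0.25} → fail.
PS (methods 1·2): 0.45 vs {0.37, 0.25, 0.29, 0.14} → pass.
PS (methods 1·3): 0.63 vs {0.37, 0.43, 0.29, 0.25} → pass.
PS (methods 2·3): 0.58 vs {0.25, 0.43, 0.14, 0.25} → pass.
3 of 9 fail.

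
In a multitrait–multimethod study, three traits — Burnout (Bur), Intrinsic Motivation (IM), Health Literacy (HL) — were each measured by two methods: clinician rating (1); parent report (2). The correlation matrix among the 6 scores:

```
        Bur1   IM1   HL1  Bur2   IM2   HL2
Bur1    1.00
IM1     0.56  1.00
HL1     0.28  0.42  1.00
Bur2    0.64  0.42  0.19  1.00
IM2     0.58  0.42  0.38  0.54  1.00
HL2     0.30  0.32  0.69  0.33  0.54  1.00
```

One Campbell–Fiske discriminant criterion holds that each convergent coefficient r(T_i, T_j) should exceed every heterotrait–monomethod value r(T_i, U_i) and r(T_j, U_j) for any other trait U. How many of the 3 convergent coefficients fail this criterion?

Each convergent coefficient versus the relevant comparison correlations:
Bur (methods 1·2): 0.64 vs {0.56, 0.54, 0.28, 0.33} → pass.
IM (methods 1·2): 0.42 vs {0.56, 0.54, 0.42, 0.54} → fail.
HL (methods 1·2): 0.69 vs {0.28, 0.33, 0.42, 0.54} → pass.
1 of 3 fail.

1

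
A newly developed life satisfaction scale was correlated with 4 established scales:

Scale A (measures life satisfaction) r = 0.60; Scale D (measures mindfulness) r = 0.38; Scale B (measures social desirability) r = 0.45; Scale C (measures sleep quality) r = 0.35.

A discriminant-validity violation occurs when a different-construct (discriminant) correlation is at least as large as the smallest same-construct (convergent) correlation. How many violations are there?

Convergent (same construct = life satisfaction): Scale A.
Smallest convergent = 0.60. Discriminant values: 0.38, 0.45, 0.35; count ≥ 0.60 → 0.

0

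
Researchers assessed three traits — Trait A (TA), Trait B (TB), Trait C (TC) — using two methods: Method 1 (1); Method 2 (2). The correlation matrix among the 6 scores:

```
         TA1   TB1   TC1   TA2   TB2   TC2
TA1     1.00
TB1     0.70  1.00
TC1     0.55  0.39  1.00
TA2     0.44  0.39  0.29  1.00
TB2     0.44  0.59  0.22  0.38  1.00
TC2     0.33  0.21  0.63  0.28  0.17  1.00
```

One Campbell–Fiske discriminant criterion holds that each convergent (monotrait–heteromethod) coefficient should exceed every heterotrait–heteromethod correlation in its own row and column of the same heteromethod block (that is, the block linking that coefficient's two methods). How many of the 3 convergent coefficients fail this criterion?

1

Convergent coefficients and their comparison sets:
TA (methods 1·2): 0.44 vs {0.44, 0.39, 0.33, 0.29} → fail.
TB (methods 1·2): 0.59 vs {0.39, 0.44, 0.21, 0.22} → pass.
TC (methods 1·2): 0.63 vs {0.29, 0.33, 0.22, 0.21} → pass.
1 of 3 fail.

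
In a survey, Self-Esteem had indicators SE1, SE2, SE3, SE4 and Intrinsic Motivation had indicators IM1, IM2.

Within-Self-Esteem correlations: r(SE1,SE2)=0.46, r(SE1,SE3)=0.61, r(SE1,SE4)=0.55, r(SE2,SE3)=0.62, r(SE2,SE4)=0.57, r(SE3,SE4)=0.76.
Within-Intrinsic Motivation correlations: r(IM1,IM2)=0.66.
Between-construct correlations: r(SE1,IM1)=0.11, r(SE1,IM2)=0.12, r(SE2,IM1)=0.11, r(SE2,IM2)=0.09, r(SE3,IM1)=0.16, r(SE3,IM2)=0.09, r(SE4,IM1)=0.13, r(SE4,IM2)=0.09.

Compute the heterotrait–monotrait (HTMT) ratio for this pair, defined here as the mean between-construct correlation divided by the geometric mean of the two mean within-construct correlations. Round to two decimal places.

Mean heterotrait r = 0.90/8 = 0.1125.
Mean within-SE = 3.57/6 = 0.5950; mean within-IM = 0.66/1 = 0.6600.
Geometric mean = √(0.5950 × 0.6600) = 0.6267.
HTMT = 0.1125 / 0.6267 = 0.18.

0.18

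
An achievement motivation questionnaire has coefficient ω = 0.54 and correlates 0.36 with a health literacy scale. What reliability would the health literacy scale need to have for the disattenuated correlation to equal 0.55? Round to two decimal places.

0.79

r_true = r_obs / √(r_xx · r_yy) ⇒ 0.55 = 0.36 / √(0.54 · r_yy).
√(0.54 · r_yy) = 0.36 / 0.55 = 0.6545; 0.54 · r_yy = 0.4284; r_yy = 0.4284 / 0.54 ≈ 0.79.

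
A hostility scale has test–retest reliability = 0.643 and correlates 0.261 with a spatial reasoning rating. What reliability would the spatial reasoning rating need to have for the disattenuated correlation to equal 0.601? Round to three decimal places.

r_true = r_obs / √(r_xx · r_yy) ⇒ 0.601 = 0.261 / √(0.643 · r_yy).
√(0.643 · r_yy) = 0.261 / 0.601 = 0.4343; 0.643 · r_yy = 0.1886; r_yy = 0.1886 / 0.643 ≈ 0.293.

0.293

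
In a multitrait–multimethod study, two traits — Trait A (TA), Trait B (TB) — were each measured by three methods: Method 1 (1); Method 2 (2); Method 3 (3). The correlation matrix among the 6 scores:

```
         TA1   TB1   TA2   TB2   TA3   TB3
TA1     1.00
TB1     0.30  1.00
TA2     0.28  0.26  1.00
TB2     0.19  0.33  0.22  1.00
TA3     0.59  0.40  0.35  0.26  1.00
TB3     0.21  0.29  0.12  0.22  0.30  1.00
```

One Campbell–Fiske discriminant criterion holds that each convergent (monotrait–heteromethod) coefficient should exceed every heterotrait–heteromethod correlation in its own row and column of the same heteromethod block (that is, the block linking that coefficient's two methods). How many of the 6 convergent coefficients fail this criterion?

Checking each validity diagonal entry against its comparison values:
TA (methods 1·2): 0.28 vs {0.19, 0.26} → pass.
TA (methods 1·3): 0.59 vs {0.21, 0.40} → pass.
TA (methods 2·3): 0.35 vs {0.12, 0.26} → pass.
TB (methods 1·2): 0.33 vs {0.26, 0.19} → pass.
TB (methods 1·3): 0.29 vs {0.40, 0.21} → fail.
TB (methods 2·3): 0.22 vs {0.26, 0.12} → fail.
2 of 6 fail.

2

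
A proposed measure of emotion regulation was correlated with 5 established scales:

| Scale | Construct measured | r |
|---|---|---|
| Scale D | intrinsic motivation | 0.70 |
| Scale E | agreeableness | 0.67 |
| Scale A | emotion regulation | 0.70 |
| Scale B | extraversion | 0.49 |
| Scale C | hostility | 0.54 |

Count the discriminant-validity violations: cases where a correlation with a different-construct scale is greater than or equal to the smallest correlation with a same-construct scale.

1

Convergent (same construct = emotion regulation): Scale A.
Smallest convergent = 0.70. Discriminant values: 0.70, 0.67, 0.49, 0.54; count ≥ 0.70 → 1.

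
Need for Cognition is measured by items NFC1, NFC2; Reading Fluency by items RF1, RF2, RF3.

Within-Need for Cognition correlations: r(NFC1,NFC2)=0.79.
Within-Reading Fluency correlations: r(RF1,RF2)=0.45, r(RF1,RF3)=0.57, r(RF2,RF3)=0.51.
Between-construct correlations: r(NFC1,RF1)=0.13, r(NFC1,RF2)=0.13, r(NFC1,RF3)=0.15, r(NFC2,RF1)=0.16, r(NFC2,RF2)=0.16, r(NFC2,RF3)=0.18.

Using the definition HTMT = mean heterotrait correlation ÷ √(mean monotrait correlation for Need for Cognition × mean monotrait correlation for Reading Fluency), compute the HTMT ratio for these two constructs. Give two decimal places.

Mean heterotrait r = 0.91/6 = 0.1517.
Mean within-NFC = 0.79/1 = 0.7900; mean within-RF = 1.53/3 = 0.5100.
Geometric mean = √(0.7900 × 0.5100) = 0.6347.
HTMT = 0.1517 / 0.6347 = 0.24.

0.24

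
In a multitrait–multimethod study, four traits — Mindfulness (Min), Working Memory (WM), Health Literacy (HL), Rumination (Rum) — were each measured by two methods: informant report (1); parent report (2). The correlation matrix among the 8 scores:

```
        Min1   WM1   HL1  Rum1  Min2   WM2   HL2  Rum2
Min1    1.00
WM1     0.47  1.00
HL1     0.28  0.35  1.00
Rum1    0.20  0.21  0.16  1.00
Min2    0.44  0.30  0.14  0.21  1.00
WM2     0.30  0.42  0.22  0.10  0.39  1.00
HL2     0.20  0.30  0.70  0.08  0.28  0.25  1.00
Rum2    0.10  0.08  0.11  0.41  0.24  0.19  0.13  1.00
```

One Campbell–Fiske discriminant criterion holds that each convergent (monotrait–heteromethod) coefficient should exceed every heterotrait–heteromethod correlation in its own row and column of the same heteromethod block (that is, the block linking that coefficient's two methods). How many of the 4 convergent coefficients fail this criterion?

0

Convergent coefficients and their comparison sets:
Min (methods 1·2): 0.44 vs {0.30, 0.30, 0.20, 0.14, 0.10, 0.21} → pass.
WM (methods 1·2): 0.42 vs {0.30, 0.30, 0.30, 0.22, 0.08, 0.10} → pass.
HL (methods 1·2): 0.70 vs {0.14, 0.20, 0.22, 0.30, 0.11, 0.08} → pass.
Rum (methods 1·2): 0.41 vs {0.21, 0.10, 0.10, 0.08, 0.08, 0.11} → pass.
0 of 4 fail.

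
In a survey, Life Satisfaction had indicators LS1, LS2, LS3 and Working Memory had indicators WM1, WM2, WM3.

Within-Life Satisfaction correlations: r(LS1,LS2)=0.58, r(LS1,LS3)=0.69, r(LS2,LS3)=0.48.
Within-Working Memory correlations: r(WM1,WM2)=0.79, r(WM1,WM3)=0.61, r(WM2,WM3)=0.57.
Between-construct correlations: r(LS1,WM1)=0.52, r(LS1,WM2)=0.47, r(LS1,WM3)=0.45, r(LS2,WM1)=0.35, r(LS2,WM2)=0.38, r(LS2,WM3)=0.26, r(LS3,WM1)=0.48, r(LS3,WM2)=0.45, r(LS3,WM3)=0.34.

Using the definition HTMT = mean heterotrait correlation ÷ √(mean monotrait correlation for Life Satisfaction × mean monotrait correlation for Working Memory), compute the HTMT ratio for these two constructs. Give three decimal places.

0.664

Mean between = 3.70/9 = 0.4111.
Mean within-LS = 1.75/3 = 0.5833; mean within-WM = 1.97/3 = 0.6567.
Geometric mean = √(0.5833 × 0.6567) = 0.6189.
HTMT = 0.4111 / 0.6189 = 0.664.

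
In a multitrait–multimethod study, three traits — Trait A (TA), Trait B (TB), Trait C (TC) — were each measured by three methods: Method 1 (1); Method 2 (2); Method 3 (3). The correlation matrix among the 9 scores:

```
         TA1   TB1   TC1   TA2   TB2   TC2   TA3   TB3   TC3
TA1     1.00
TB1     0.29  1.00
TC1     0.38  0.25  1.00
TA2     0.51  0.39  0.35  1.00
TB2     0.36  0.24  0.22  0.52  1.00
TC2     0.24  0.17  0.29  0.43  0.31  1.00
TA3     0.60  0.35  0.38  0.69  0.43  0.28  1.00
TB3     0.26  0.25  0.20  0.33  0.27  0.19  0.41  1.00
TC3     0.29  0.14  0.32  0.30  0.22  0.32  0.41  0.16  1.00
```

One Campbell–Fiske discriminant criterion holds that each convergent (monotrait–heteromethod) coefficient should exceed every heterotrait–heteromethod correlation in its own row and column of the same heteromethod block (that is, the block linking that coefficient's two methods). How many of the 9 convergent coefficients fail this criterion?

5

Checking each validity diagonal entry against its comparison values:
TA (methods 1·2): 0.51 vs {0.36, 0.39, 0.24, 0.35} → pass.
TA (methods 1·3): 0.60 vs {0.26, 0.35, 0.29, 0.38} → pass.
TA (methods 2·3): 0.69 vs {0.33, 0.43, 0.30, 0.28} → pass.
TB (methods 1·2): 0.24 vs {0.39, 0.36, 0.17, 0.22} → fail.
TB (methods 1·3): 0.25 vs {0.35, 0.26, 0.14, 0.20} → fail.
TB (methods 2·3): 0.27 vs {0.43, 0.33, 0.22, 0.19} → fail.
TC (methods 1·2): 0.29 vs {0.35, 0.24, 0.22, 0.17} → fail.
TC (methods 1·3): 0.32 vs {0.38, 0.29, 0.20, 0.14} → fail.
TC (methods 2·3): 0.32 vs {0.28, 0.30, 0.19, 0.22} → pass.
5 of 9 fail.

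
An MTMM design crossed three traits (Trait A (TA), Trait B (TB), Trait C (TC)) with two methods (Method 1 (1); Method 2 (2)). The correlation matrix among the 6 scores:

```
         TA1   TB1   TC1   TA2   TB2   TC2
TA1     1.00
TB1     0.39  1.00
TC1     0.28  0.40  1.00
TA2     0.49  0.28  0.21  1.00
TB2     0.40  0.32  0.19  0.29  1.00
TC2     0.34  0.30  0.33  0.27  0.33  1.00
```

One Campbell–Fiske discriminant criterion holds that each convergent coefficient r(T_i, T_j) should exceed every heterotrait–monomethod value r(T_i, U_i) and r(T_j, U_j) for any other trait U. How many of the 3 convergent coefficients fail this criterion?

Convergent coefficients and their comparison sets:
TA (methods 1·2): 0.49 vs {0.39, 0.29, 0.28, 0.27} → pass.
TB (methods 1·2): 0.32 vs {0.39, 0.29, 0.40, 0.33} → fail.
TC (methods 1·2): 0.33 vs {0.28, 0.27, 0.40, 0.33} → fail.
2 of 3 fail.

2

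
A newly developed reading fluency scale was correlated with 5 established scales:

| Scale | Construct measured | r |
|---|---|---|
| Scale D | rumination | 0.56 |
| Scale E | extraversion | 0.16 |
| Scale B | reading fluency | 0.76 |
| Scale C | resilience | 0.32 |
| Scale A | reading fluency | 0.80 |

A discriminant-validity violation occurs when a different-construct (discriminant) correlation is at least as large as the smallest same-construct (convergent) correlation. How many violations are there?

Convergent (same construct = reading fluency): Scale B, Scale A.
Smallest convergent = 0.76. Discriminant values: 0.56, 0.16, 0.32; count ≥ 0.76 → 0.

0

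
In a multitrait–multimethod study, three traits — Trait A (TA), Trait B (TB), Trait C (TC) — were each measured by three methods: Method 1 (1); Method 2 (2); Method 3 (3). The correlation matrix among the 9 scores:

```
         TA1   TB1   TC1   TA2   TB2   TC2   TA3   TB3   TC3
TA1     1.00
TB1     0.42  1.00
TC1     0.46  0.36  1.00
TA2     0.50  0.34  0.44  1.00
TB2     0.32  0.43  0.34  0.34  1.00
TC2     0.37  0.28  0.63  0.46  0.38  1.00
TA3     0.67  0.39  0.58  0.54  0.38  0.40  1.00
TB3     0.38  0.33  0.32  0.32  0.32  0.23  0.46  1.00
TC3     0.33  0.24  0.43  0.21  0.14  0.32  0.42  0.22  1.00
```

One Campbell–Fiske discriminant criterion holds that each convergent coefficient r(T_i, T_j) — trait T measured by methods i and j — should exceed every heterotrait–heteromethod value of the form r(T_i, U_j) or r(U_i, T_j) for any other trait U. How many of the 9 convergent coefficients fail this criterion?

4

Each convergent coefficient versus the relevant comparison correlations:
TA (methods 1·2): 0.50 vs {0.32, 0.34, 0.37, 0.44} → pass.
TA (methods 1·3): 0.67 vs {0.38, 0.39, 0.33, 0.58} → pass.
TA (methods 2·3): 0.54 vs {0.32, 0.38, 0.21, 0.40} → pass.
TB (methods 1·2): 0.43 vs {0.34, 0.32, 0.28, 0.34} → pass.
TB (methods 1·3): 0.33 vs {0.39, 0.38, 0.24, 0.32} → fail.
TB (methods 2·3): 0.32 vs {0.38, 0.32, 0.14, 0.23} → fail.
TC (methods 1·2): 0.63 vs {0.44, 0.37, 0.34, 0.28} → pass.
TC (methods 1·3): 0.43 vs {0.58, 0.33, 0.32, 0.24} → fail.
TC (methods 2·3): 0.32 vs {0.40, 0.21, 0.23, 0.14} → fail.
4 of 9 fail.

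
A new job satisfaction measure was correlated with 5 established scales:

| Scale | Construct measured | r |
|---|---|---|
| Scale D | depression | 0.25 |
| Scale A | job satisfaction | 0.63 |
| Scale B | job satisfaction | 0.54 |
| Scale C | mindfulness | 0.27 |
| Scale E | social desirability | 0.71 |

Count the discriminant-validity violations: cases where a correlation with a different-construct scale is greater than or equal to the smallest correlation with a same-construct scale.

Convergent (same construct = job satisfaction): Scale A, Scale B.
Smallest convergent = 0.54. Discriminant values: 0.25, 0.27, 0.71; count ≥ 0.54 → 1.

1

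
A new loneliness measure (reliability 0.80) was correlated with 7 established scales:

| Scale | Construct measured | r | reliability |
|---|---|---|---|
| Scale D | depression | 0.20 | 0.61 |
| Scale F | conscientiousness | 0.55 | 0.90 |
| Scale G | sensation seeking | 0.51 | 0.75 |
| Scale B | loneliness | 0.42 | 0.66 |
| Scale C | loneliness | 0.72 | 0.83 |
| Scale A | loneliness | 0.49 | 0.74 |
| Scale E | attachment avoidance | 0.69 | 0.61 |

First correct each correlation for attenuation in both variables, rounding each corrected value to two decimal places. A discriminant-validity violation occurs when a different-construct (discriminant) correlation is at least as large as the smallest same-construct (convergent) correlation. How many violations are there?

Disattenuated r (r / √(r_scale · r_new)):
  Scale D (disc): 0.20 / √(0.61·0.80) = 0.29
  Scale F (disc): 0.55 / √(0.90·0.80) = 0.65
  Scale G (disc): 0.51 / √(0.75·0.80) = 0.66
  Scale B (conv): 0.42 / √(0.66·0.80) = 0.58
  Scale C (conv): 0.72 / √(0.83·0.80) = 0.88
  Scale A (conv): 0.49 / √(0.74·0.80) = 0.64
  Scale E (disc): 0.69 / √(0.61·0.80) = 0.99
Smallest convergent = 0.58. Discriminant values: 0.29, 0.65, 0.66, 0.99; count ≥ 0.58 → 3.

3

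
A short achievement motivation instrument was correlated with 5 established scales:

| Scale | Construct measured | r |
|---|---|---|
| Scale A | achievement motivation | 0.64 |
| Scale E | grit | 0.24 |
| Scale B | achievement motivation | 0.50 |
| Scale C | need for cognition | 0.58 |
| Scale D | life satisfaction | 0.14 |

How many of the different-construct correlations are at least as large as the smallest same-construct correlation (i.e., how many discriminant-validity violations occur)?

Convergent (same construct = achievement motivation): Scale A, Scale B.
Smallest convergent = 0.50. Discriminant values: 0.24, 0.58, 0.14; count ≥ 0.50 → 1.

1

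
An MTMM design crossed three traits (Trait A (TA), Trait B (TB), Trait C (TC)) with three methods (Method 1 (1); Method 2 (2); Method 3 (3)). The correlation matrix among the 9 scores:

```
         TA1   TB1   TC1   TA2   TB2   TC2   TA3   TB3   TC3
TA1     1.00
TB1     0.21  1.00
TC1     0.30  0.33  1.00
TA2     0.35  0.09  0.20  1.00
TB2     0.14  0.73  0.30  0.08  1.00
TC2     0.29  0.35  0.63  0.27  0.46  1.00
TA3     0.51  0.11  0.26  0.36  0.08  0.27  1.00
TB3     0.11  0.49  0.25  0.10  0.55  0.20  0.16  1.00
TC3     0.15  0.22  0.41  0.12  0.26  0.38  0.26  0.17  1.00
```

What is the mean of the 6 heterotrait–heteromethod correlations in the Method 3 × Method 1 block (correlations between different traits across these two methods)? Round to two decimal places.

HTHM values (method 3 × method 1): 0.11, 0.26, 0.11, 0.25, 0.15, 0.22; mean = 1.10/6 = 0.18.

0.18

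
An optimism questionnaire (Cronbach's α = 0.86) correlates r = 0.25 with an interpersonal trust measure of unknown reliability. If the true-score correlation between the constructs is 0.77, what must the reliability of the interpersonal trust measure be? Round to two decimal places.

r_true = r_obs / √(r_xx · r_yy) ⇒ 0.77 = 0.25 / √(0.86 · r_yy).
√(0.86 · r_yy) = 0.25 / 0.77 = 0.3247; 0.86 · r_yy = 0.1054; r_yy = 0.1054 / 0.86 ≈ 0.12.

0.12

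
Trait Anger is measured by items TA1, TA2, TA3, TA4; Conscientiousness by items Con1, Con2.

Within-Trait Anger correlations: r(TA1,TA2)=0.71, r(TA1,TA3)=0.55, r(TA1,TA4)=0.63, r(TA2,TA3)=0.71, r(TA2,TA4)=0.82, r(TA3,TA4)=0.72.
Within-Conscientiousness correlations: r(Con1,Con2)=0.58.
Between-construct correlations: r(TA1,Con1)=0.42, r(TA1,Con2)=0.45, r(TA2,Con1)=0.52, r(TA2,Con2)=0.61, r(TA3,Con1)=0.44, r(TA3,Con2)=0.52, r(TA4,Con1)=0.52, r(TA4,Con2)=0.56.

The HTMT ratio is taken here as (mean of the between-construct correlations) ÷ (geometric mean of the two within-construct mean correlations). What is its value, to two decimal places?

0.80

Mean between = 4.04/8 = 0.5050.
Mean within-TA = 4.14/6 = 0.6900; mean within-Con = 0.58/1 = 0.5800.
Geometric mean = √(0.6900 × 0.5800) = 0.6326.
HTMT = 0.5050 / 0.6326 = 0.80.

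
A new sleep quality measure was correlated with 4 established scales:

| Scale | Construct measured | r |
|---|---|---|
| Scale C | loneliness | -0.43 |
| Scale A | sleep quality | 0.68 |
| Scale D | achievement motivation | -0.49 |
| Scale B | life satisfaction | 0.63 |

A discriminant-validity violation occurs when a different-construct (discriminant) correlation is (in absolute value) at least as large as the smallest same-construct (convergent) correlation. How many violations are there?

0

Convergent (same construct = sleep quality): Scale A.
Smallest convergent = 0.68. Discriminant |r|: 0.43, 0.49, 0.63; count ≥ 0.68 → 0.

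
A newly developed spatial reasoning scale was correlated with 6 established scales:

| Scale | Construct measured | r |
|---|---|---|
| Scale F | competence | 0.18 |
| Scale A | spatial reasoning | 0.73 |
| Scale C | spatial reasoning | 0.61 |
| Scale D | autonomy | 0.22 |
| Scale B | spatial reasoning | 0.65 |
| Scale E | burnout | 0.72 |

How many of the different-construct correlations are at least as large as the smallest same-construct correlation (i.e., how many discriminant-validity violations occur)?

Convergent (same construct = spatial reasoning): Scale A, Scale C, Scale B.
Smallest convergent = 0.61. Discriminant values: 0.18, 0.22, 0.72; count ≥ 0.61 → 1.

1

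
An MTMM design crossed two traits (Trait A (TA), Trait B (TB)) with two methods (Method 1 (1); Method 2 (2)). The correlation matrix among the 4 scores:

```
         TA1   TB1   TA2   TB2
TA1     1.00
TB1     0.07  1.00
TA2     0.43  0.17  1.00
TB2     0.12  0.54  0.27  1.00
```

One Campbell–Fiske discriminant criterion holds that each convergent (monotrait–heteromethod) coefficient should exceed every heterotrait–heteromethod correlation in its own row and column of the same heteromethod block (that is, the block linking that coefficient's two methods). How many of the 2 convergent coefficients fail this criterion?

Convergent coefficients and their comparison sets:
TA (methods 1·2): 0.43 vs {0.12, 0.17} → pass.
TB (methods 1·2): 0.54 vs {0.17, 0.12} → pass.
0 of 2 fail.

0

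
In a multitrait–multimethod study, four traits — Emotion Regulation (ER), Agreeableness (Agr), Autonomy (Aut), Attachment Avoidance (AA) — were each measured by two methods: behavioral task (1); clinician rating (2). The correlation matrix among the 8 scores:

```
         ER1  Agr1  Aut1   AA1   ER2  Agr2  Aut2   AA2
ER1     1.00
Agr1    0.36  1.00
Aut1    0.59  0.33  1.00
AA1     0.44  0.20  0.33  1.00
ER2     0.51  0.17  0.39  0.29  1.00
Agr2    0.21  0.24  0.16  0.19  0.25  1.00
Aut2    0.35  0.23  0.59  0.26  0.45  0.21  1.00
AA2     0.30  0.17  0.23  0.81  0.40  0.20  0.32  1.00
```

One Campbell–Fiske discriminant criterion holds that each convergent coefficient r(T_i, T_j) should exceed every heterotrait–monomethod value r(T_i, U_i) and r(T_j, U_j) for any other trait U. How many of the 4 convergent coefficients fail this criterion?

3

Each convergent coefficient versus the relevant comparison correlations:
ER (methods 1·2): 0.51 vs {0.36, 0.25, 0.59, 0.45, 0.44, 0.40} → fail.
Agr (methods 1·2): 0.24 vs {0.36, 0.25, 0.33, 0.21, 0.20, 0.20} → fail.
Aut (methods 1·2): 0.59 vs {0.59, 0.45, 0.33, 0.21, 0.33, 0.32} → fail.
AA (methods 1·2): 0.81 vs {0.44, 0.40, 0.20, 0.20, 0.33, 0.32} → pass.
3 of 4 fail.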